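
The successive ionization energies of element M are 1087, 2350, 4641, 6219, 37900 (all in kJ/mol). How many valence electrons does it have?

Look for the largest jump between consecutive ionization energies: IE5/IE4 ≈ 6.1, far larger than any earlier ratio.
That jump marks the point where a core electron is being removed. So the atom has 4 valence electrons.

4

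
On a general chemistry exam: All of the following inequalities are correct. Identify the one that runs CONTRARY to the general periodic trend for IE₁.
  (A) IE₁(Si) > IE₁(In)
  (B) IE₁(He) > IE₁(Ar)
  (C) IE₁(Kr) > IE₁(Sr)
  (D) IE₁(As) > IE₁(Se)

The general trend: IE₁ increases across a period and decreases down a group.
(A) Si (period 3, group 14) vs In (period 5, group 13): the stated order agrees with the simple trend.
(B) He (period 1, group 18) vs Ar (period 3, group 18): the stated order agrees with the simple trend.
(C) Kr (period 4, group 18) vs Sr (period 5, group 2): the stated order agrees with the simple trend.
(D) As (period 4, group 15) vs Se (period 4, group 16): the stated order contradicts the simple trend.
The exception is (D): Se (4p⁴) ionizes more easily than half-filled As (4p³).

(D)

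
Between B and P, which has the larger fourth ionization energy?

The fourth ionization energy removes an electron from the +3 ion. For each element: B³⁺ is the bare [He] core; P³⁺ still has 2 valence electrons.
Core electrons are held far more tightly than valence electrons, so B tops the IE_4 order.
Approximate IE_4 values (kJ/mol): B 25026, P 4964.
Overall IE_4 order: P < B.

B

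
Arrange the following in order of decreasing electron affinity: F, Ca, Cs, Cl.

F is in period 2, group 17; Cl is in period 3, group 17; Ca is in period 4, group 2; Cs is in period 6, group 1.
Adding an electron releases more energy for atoms nearer the top right (short of the noble gases).
Here both period and group differ, so the two effects have to be weighed against each other.
Cs > Ca: this pair runs against the simple trend — see the exception note.
F > Cs: both effects reinforce here, so F is clearly the higher of the two.
Cl > F: this pair runs against the simple trend — see the exception note.
Note the exception: Cs has a higher electron affinity than Ca, contrary to the simple trend — adding an electron to Ca (ns²) has to open a new, higher-energy np subshell, which is unfavourable.
Note the exception: Cl has a higher electron affinity than F, contrary to the simple trend — F's small 2p subshell makes the incoming electron feel strong e⁻–e⁻ repulsion, so Cl actually releases more energy on gaining an electron.
Tabulated electron affinity (kJ/mol): F 328, Cl 349, Ca 2, Cs 46.
So from highest to lowest: Cl > F > Cs > Ca.

Cl, F, Cs, Ca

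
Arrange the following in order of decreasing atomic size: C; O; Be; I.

I > Be > C > O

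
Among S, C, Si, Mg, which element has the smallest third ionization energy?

Si

After 2 electrons have been removed, what remains? S²⁺ still has 4 valence electrons; C²⁺ still has 2 valence electrons; Si²⁺ still has 2 valence electrons; Mg²⁺ is the bare [Ne] core.
Pulling an electron out of a noble-gas core costs far more than removing a remaining valence electron, so Mg sits at the high end of IE_3.
Valence configurations: S²⁺ [Ne]3s²3p², C²⁺ [He]2s², Si²⁺ [Ne]3s².
Approximate IE_3 values (kJ/mol): S 3357, C 4620, Si 3232, Mg 7733.
So the third ionization energies run Si < S < C < Mg.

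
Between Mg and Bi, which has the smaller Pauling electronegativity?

Mg

Mg is in period 3, group 2; Bi is in period 6, group 15.
EN rises left→right (higher Z_eff, smaller atoms) and falls top→bottom (larger, more shielded atoms).
These span different periods and groups, so the two trends combine.
Bi > Mg: period and group pull opposite ways; the across-period shift dominates (2.02 vs 1.31).
For reference (Pauling): Mg 1.31, Bi 2.02.
So Mg has the smaller Pauling electronegativity (Mg < Bi).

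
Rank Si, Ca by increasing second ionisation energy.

Consider each +1 ion: Si⁺ still has 3 valence electrons; Ca⁺ still has 1 valence electron.
All are still removing valence electrons, so compare the +1 ions as you would atoms: IE_2 generally rises across a period (higher Z_eff) and falls down a group (larger shell), subject to the usual subshell exceptions.
Valence configurations: Si⁺ [Ne]3s²3p¹, Ca⁺ [Ar]4s¹.
Approximate IE_2 values (kJ/mol): Si 1577, Ca 1145.
Hence IE_2: Ca < Si.

Ca < Si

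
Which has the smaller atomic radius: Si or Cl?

Cl

Si is in period 3, group 14; Cl is in period 3, group 17.
Across a period the added protons contract the valence shell; down a group each new principal shell makes the atom larger.
All lie in period 3, so atomic radius increases right to left.
So Cl has the smaller atomic radius (Cl < Si).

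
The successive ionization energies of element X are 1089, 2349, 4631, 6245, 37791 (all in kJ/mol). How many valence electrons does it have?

4

Look for the largest jump between consecutive ionization energies: IE5/IE4 ≈ 6.1, far larger than any earlier ratio.
That jump marks the point where a core electron is being removed. So the atom has 4 valence electrons.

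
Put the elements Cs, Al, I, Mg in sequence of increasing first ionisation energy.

Cs, Al, Mg, I

Mg is in period 3, group 2; Al is in period 3, group 13; I is in period 5, group 17; Cs is in period 6, group 1.
IE₁ increases left→right with effective nuclear charge and decreases top→bottom as the valence shell moves farther out.
Neither a single period nor a single group — weigh both effects.
Al > Cs: relative to Cs, both the across-period and down-group shifts push Al's first ionization energy up.
Mg > Al: this pair runs against the simple trend — see the exception note.
I > Mg: period and group pull opposite ways; the across-period shift dominates (1008 vs 738 kJ/mol).
Note the exception: Mg has a higher first ionization energy than Al, contrary to the simple trend — Al's single 3p electron is easier to remove than one from Mg's filled 3s².
Approximate values (kJ/mol): Mg 738, Al 578, I 1008, Cs 376.
So from lowest to highest: Cs < Al < Mg < I.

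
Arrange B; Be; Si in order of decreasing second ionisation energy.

B > Be > Si

After 1 electron has been removed, what remains? B⁺ still has 2 valence electrons; Be⁺ still has 1 valence electron; Si⁺ still has 3 valence electrons.
All are still removing valence electrons, so compare the +1 ions as you would atoms: IE_2 generally rises across a period (higher Z_eff) and falls down a group (larger shell), subject to the usual subshell exceptions.
Valence configurations: B⁺ [He]2s², Be⁺ [He]2s¹, Si⁺ [Ne]3s²3p¹.
Tabulated IE_2 (kJ/mol): B 2427, Be 1757, Si 1577.
So the second ionization energies run Si < Be < B.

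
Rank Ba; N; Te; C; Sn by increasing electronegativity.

C is in period 2, group 14; N is in period 2, group 15; Sn is in period 5, group 14; Te is in period 5, group 16; Ba is in period 6, group 2.
Smaller atoms with higher effective nuclear charge are more electronegative.
Neither a single period nor a single group — weigh both effects.
Sn > Ba: both effects reinforce here, so Sn is clearly the higher of the two.
Te > Sn: both are in period 5; the period trend gives Te the larger value.
C > Te: the two effects oppose for this pair; the down-group effect wins (2.55 vs 2.10).
N > C: N lies to the right of C in period 2, so the across-period effect alone puts N higher.
Tabulated electronegativity (Pauling): C 2.55, N 3.04, Sn 1.96, Te 2.10, Ba 0.89.
So from lowest to highest: Ba < Sn < Te < C < N.

Ba < Sn < Te < C < N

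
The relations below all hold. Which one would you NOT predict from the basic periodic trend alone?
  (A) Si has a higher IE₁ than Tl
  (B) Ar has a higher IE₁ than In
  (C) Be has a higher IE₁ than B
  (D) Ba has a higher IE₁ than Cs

The general trend: IE₁ increases across a period and decreases down a group.
(A) Si (period 3, group 14) vs Tl (period 6, group 13): the stated order agrees with the simple trend.
(B) Ar (period 3, group 18) vs In (period 5, group 13): the stated order agrees with the simple trend.
(C) Be (period 2, group 2) vs B (period 2, group 13): the stated order contradicts the simple trend.
(D) Ba (period 6, group 2) vs Cs (period 6, group 1): the stated order agrees with the simple trend.
The exception is (C): removing B's lone 2p electron is easier than breaking Be's filled 2s².

(C)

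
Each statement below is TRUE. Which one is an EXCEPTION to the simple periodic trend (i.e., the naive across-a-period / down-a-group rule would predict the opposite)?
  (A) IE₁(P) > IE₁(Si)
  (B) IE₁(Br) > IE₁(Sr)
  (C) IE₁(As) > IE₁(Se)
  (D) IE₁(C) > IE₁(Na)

The general trend: IE₁ increases across a period and decreases down a group.
(A) P (period 3, group 15) vs Si (period 3, group 14): the stated order agrees with the simple trend.
(B) Br (period 4, group 17) vs Sr (period 5, group 2): the stated order agrees with the simple trend.
(C) As (period 4, group 15) vs Se (period 4, group 16): the stated order contradicts the simple trend.
(D) C (period 2, group 14) vs Na (period 3, group 1): the stated order agrees with the simple trend.
The exception is (C): Se (4p⁴) ionizes more easily than half-filled As (4p³).

(C)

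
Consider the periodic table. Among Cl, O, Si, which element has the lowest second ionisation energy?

Si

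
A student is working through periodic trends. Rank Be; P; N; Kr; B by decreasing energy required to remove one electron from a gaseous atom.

N > Kr > P > Be > B

Be is in period 2, group 2; B is in period 2, group 13; N is in period 2, group 15; P is in period 3, group 15; Kr is in period 4, group 18.
Across a period the outer electron is held more tightly (higher IE₁); down a group it sits in a higher shell, more shielded, and comes off more easily.
Neither a single period nor a single group — weigh both effects.
Be > B: this pair runs against the simple trend — see the exception note.
P > Be: the two effects oppose for this pair; the across-period effect wins (1012 vs 900 kJ/mol).
Kr > P: the two effects oppose for this pair; the across-period effect wins (1351 vs 1012 kJ/mol).
N > Kr: the two effects oppose for this pair; the down-group effect wins (1402 vs 1351 kJ/mol).
Note the exception: Be has a higher first ionization energy than B, contrary to the simple trend — removing B's lone 2p electron is easier than breaking Be's filled 2s².
For reference (kJ/mol): Be 900, B 801, N 1402, P 1012, Kr 1351.
So from highest to lowest: N > Kr > P > Be > B.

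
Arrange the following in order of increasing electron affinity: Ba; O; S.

Ba < O < S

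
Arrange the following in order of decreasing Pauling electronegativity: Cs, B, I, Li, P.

I > P > B > Li > Cs

Electronegativity increases across a period and decreases down a group, tracking effective nuclear charge and atomic size.
Neither a single period nor a single group — weigh both effects.
Li > Cs: Li sits above Cs in group 1, so the down-group effect alone puts Li higher.
B > Li: both are in period 2; the period trend gives B the larger value.
P > B: the two effects oppose for this pair; the across-period effect wins (2.19 vs 2.04).
I > P: the two effects oppose for this pair; the across-period effect wins (2.66 vs 2.19).
Approximate values (Pauling): Li 0.98, B 2.04, P 2.19, I 2.66, Cs 0.79.
So from highest to lowest: I > P > B > Li > Cs.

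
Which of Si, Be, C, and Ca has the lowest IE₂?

Ca

After 1 electron has been removed, what remains? Si⁺ still has 3 valence electrons; Be⁺ still has 1 valence electron; C⁺ still has 3 valence electrons; Ca⁺ still has 1 valence electron.
All are still removing valence electrons, so compare the +1 ions as you would atoms: IE_2 generally rises across a period (higher Z_eff) and falls down a group (larger shell), subject to the usual subshell exceptions.
Valence configurations: Si⁺ [Ne]3s²3p¹, Be⁺ [He]2s¹, C⁺ [He]2s²2p¹, Ca⁺ [Ar]4s¹.
Approximate IE_2 values (kJ/mol): Si 1577, Be 1757, C 2353, Ca 1145.
So the second ionization energies run Ca < Si < Be < C.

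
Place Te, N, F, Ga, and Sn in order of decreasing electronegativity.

F > N > Te > Sn > Ga

N is in period 2, group 15; F is in period 2, group 17; Ga is in period 4, group 13; Sn is in period 5, group 14; Te is in period 5, group 16.
EN rises left→right (higher Z_eff, smaller atoms) and falls top→bottom (larger, more shielded atoms).
These span different periods and groups, so the two trends combine.
Sn > Ga: period and group pull opposite ways; the across-period shift dominates (1.96 vs 1.81).
Te > Sn: Te lies to the right of Sn in period 5, so the across-period effect alone puts Te higher.
N > Te: the two effects oppose for this pair; the down-group effect wins (3.04 vs 2.10).
F > N: F lies to the right of N in period 2, so the across-period effect alone puts F higher.
Tabulated electronegativity (Pauling): N 3.04, F 3.98, Ga 1.81, Sn 1.96, Te 2.10.
So from highest to lowest: F > N > Te > Sn > Ga.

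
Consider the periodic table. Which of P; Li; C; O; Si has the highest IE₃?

The third ionization energy removes an electron from the +2 ion. For each element: P²⁺ still has 3 valence electrons; Li²⁺ is already 1 electron into the core; C²⁺ still has 2 valence electrons; O²⁺ still has 4 valence electrons; Si²⁺ still has 2 valence electrons.
Core electrons are held far more tightly than valence electrons, so Li tops the IE_3 order.
Valence configurations: P²⁺ [Ne]3s²3p¹, C²⁺ [He]2s², O²⁺ [He]2s²2p², Si²⁺ [Ne]3s².
P²⁺ loses a lone 3p electron whereas Si²⁺ must break into a filled 3s² pair, so IE_3(Si) > IE_3(P) even though P has the higher nuclear charge.
Approximate IE_3 values (kJ/mol): P 2914, Li 11815, C 4620, O 5300, Si 3232.
Putting it together, IE_3: P < Si < C < O < Li.

Li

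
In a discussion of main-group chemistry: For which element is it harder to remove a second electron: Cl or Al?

The second ionization energy removes an electron from the +1 ion. For each element: Cl⁺ still has 6 valence electrons; Al⁺ still has 2 valence electrons.
All are still removing valence electrons, so compare the +1 ions as you would atoms: IE_2 generally rises across a period (higher Z_eff) and falls down a group (larger shell), subject to the usual subshell exceptions.
Valence configurations: Cl⁺ [Ne]3s²3p⁴, Al⁺ [Ne]3s².
Tabulated IE_2 (kJ/mol): Cl 2298, Al 1817.
Putting it together, IE_2: Al < Cl.

Cl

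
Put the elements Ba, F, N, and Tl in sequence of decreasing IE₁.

F, N, Tl, Ba

N is in period 2, group 15; F is in period 2, group 17; Ba is in period 6, group 2; Tl is in period 6, group 13.
Removing the outermost electron gets harder across a period and easier down a group.
Neither a single period nor a single group — weigh both effects.
Tl > Ba: Tl lies to the right of Ba in period 6, so the across-period effect alone puts Tl higher.
N > Tl: both effects reinforce here, so N is clearly the higher of the two.
F > N: F lies to the right of N in period 2, so the across-period effect alone puts F higher.
Approximate values (kJ/mol): N 1402, F 1681, Ba 503, Tl 589.
So from highest to lowest: F > N > Tl > Ba.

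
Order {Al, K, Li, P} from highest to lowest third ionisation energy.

Li, K, P, Al

After 2 electrons have been removed, what remains? Al²⁺ still has 1 valence electron; K²⁺ is already 1 electron into the core; Li²⁺ is already 1 electron into the core; P²⁺ still has 3 valence electrons.
Pulling an electron out of a noble-gas core costs far more than removing a remaining valence electron, so K and Li sit at the high end of IE_3.
Valence configurations: Al²⁺ [Ne]3s¹, P²⁺ [Ne]3s²3p¹.
Approximate IE_3 values (kJ/mol): Al 2745, K 4420, Li 11815, P 2914.
Putting it together, IE_3: Al < P < K < Li.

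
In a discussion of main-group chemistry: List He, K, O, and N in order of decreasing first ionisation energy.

Across a period the outer electron is held more tightly (higher IE₁); down a group it sits in a higher shell, more shielded, and comes off more easily.
These span different periods and groups, so the two trends combine.
O > K: both effects reinforce here, so O is clearly the higher of the two.
N > O: this pair runs against the simple trend — see the exception note.
He > N: relative to N, both the across-period and down-group shifts push He's first ionization energy up.
Note the exception: N has a higher first ionization energy than O, contrary to the simple trend — pairing an electron in O's 2p⁴ costs repulsion energy, so O ionizes more easily than half-filled N (2p³).
Approximate values (kJ/mol): He 2372, N 1402, O 1314, K 419.
So from highest to lowest: He > N > O > K.

He, N, O, K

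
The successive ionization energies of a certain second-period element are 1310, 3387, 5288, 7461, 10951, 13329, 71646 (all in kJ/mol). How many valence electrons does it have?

6

Look for the largest jump between consecutive ionization energies: IE7/IE6 ≈ 5.4, far larger than any earlier ratio.
That jump marks the point where a core electron is being removed. So the atom has 6 valence electrons.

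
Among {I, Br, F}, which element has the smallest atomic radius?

F is in period 2, group 17; Br is in period 4, group 17; I is in period 5, group 17.
Radius decreases left→right (rising Z_eff, same n) and increases top→bottom (higher n).
All are in group 17, so atomic radius increases down the group.
The smallest atomic radius among these belongs to F.

F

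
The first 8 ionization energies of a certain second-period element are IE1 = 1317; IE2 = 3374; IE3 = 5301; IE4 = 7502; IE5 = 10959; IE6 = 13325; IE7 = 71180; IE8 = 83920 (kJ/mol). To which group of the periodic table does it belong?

Look for the largest jump between consecutive ionization energies: IE7/IE6 ≈ 5.3, far larger than any earlier ratio.
That jump marks the point where a core electron is being removed. So the atom has 6 valence electrons.
A main-group element with 6 valence electrons is in group 16.

Group 16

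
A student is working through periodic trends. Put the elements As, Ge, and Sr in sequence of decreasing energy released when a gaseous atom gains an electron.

Ge is in period 4, group 14; As is in period 4, group 15; Sr is in period 5, group 2.
Atoms with high Z_eff and room in the valence shell (especially the halogens) have the most exothermic electron affinities.
Here both period and group differ, so the two effects have to be weighed against each other.
As > Sr: both effects reinforce here, so As is clearly the higher of the two.
Ge > As: this pair runs against the simple trend — see the exception note.
Note the exception: Ge has a higher electron affinity than As, contrary to the simple trend — adding an electron to As's half-filled 4p³ is unfavourable, so Ge (4p²) has the more exothermic EA.
Approximate values (kJ/mol): Ge 119, As 78, Sr 5.
So from highest to lowest: Ge > As > Sr.

Ge, As, Sr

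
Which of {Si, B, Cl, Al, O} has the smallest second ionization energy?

Si

The second ionization energy removes an electron from the +1 ion. For each element: Si⁺ still has 3 valence electrons; B⁺ still has 2 valence electrons; Cl⁺ still has 6 valence electrons; Al⁺ still has 2 valence electrons; O⁺ still has 5 valence electrons.
All are still removing valence electrons, so compare the +1 ions as you would atoms: IE_2 generally rises across a period (higher Z_eff) and falls down a group (larger shell), subject to the usual subshell exceptions.
Valence configurations: Si⁺ [Ne]3s²3p¹, B⁺ [He]2s², Cl⁺ [Ne]3s²3p⁴, Al⁺ [Ne]3s², O⁺ [He]2s²2p³.
Si⁺ loses a lone 3p electron whereas Al⁺ must break into a filled 3s² pair, so IE_2(Al) > IE_2(Si) even though Si has the higher nuclear charge.
The numbers (kJ/mol): Si 1577, B 2427, Cl 2298, Al 1817, O 3388.
Overall IE_2 order: Si < Al < Cl < B < O.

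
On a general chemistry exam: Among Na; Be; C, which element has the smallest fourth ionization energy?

C

The fourth ionization energy removes an electron from the +3 ion. For each element: Na³⁺ is already 2 electrons into the core; Be³⁺ is already 1 electron into the core; C³⁺ still has 1 valence electron.
Core electrons are held far more tightly than valence electrons, so Na and Be top the IE_4 order.
The numbers (kJ/mol): Na 9543, Be 21007, C 6223.
Putting it together, IE_4: C < Na < Be.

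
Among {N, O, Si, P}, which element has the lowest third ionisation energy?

P

The third ionization energy removes an electron from the +2 ion. For each element: N²⁺ still has 3 valence electrons; O²⁺ still has 4 valence electrons; Si²⁺ still has 2 valence electrons; P²⁺ still has 3 valence electrons.
All are still removing valence electrons, so compare the +2 ions as you would atoms: IE_3 generally rises across a period (higher Z_eff) and falls down a group (larger shell), subject to the usual subshell exceptions.
Valence configurations: N²⁺ [He]2s²2p¹, O²⁺ [He]2s²2p², Si²⁺ [Ne]3s², P²⁺ [Ne]3s²3p¹.
P²⁺ loses a lone 3p electron whereas Si²⁺ must break into a filled 3s² pair, so IE_3(Si) > IE_3(P) even though P has the higher nuclear charge.
Approximate IE_3 values (kJ/mol): N 4578, O 5300, Si 3232, P 2914.
Putting it together, IE_3: P < Si < N < O.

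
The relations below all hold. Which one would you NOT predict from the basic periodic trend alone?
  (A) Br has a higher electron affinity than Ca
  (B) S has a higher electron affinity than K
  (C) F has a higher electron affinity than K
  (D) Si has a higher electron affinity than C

The general trend: electron affinity increases across a period and decreases down a group.
(A) Br (period 4, group 17) vs Ca (period 4, group 2): the stated order agrees with the simple trend.
(B) S (period 3, group 16) vs K (period 4, group 1): the stated order agrees with the simple trend.
(C) F (period 2, group 17) vs K (period 4, group 1): the stated order agrees with the simple trend.
(D) Si (period 3, group 14) vs C (period 2, group 14): the stated order contradicts the simple trend.
The exception is (D): Si's larger, more diffuse 3p orbitals accept an added electron slightly more readily than C's compact 2p.

(D)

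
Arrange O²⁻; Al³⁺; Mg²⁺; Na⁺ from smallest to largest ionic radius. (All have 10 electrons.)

All of these have 10 electrons, so size is governed by nuclear charge alone: the more protons, the stronger the pull on the same electron cloud, and the smaller the ion.
Nuclear charges: Al³⁺ (Z=13), Mg²⁺ (Z=12), Na⁺ (Z=11), O²⁻ (Z=8).
Smallest to largest: Al³⁺ < Mg²⁺ < Na⁺ < O²⁻.

Al³⁺ < Mg²⁺ < Na⁺ < O²⁻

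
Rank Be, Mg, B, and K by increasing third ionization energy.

B, K, Mg, Be

The third ionization energy removes an electron from the +2 ion. For each element: Be²⁺ is the bare [He] core; Mg²⁺ is the bare [Ne] core; B²⁺ still has 1 valence electron; K²⁺ is already 1 electron into the core.
Pulling an electron out of a noble-gas core costs far more than removing a remaining valence electron, so K, Mg and Be sit at the high end of IE_3.
Tabulated IE_3 (kJ/mol): Be 14849, Mg 7733, B 3660, K 4420.
So the third ionization energies run B < K < Mg < Be.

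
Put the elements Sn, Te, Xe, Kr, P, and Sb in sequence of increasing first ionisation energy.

Sn < Sb < Te < P < Xe < Kr

P is in period 3, group 15; Kr is in period 4, group 18; Sn is in period 5, group 14; Sb is in period 5, group 15; Te is in period 5, group 16; Xe is in period 5, group 18.
Removing the outermost electron gets harder across a period and easier down a group.
Here both period and group differ, so the two effects have to be weighed against each other.
Sb > Sn: Sb lies to the right of Sn in period 5, so the across-period effect alone puts Sb higher.
Te > Sb: Te lies to the right of Sb in period 5, so the across-period effect alone puts Te higher.
P > Te: the two effects oppose for this pair; the down-group effect wins (1012 vs 869 kJ/mol).
Xe > P: the two effects oppose for this pair; the across-period effect wins (1170 vs 1012 kJ/mol).
Kr > Xe: they share group 18; the group trend gives Kr the larger value.
Approximate values (kJ/mol): P 1012, Kr 1351, Sn 709, Sb 831, Te 869, Xe 1170.
So from lowest to highest: Sn < Sb < Te < P < Xe < Kr.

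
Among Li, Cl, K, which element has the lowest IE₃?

Cl

The third ionization energy removes an electron from the +2 ion. For each element: Li²⁺ is already 1 electron into the core; Cl²⁺ still has 5 valence electrons; K²⁺ is already 1 electron into the core.
Breaking into a closed-shell core is much more expensive than removing a leftover valence electron — K and Li have the largest IE_3 here.
Tabulated IE_3 (kJ/mol): Li 11815, Cl 3822, K 4420.
Overall IE_3 order: Cl < K < Li.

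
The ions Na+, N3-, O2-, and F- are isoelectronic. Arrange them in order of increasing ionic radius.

Na+ < F- < O2- < N3-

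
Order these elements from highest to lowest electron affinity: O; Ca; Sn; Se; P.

O is in period 2, group 16; P is in period 3, group 15; Ca is in period 4, group 2; Se is in period 4, group 16; Sn is in period 5, group 14.
Adding an electron releases more energy for atoms nearer the top right (short of the noble gases).
Neither a single period nor a single group — weigh both effects.
P > Ca: both effects reinforce here, so P is clearly the higher of the two.
Sn > P: this pair runs against the simple trend — see the exception note.
O > Sn: relative to Sn, both the across-period and down-group shifts push O's electron affinity up.
Se > O: this pair runs against the simple trend — see the exception note.
Note the exception: Sn has a higher electron affinity than P, contrary to the simple trend — adding an electron to P's half-filled np³ subshell costs electron-pairing energy.
Note the exception: Se has a higher electron affinity than O, contrary to the simple trend — O's compact 2p subshell gives strong electron–electron repulsion on the added electron.
For reference (kJ/mol): O 141, P 72, Ca 2, Se 195, Sn 107.
So from highest to lowest: Se > O > Sn > P > Ca.

Se > O > Sn > P > Ca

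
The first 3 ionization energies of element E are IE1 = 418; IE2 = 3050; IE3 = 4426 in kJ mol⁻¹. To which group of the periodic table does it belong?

Group 1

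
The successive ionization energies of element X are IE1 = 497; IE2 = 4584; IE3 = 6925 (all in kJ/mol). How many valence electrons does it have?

1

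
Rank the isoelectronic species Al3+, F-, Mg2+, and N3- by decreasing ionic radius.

N3- > F- > Mg2+ > Al3+

All of these have 10 electrons, so size is governed by nuclear charge alone: the more protons, the stronger the pull on the same electron cloud, and the smaller the ion.
Nuclear charges: Al3+ (Z=13), Mg2+ (Z=12), F- (Z=9), N3- (Z=7).
Largest to smallest: N3- > F- > Mg2+ > Al3+.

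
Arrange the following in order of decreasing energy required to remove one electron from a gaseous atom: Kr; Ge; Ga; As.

Ga is in period 4, group 13; Ge is in period 4, group 14; As is in period 4, group 15; Kr is in period 4, group 18.
Across a period the outer electron is held more tightly (higher IE₁); down a group it sits in a higher shell, more shielded, and comes off more easily.
All lie in period 4, so first ionization energy increases left to right.
So from highest to lowest: Kr > As > Ge > Ga.

Kr > As > Ge > Ga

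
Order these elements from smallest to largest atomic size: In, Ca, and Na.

In < Na < Ca

Na is in period 3, group 1; Ca is in period 4, group 2; In is in period 5, group 13.
Atomic radius shrinks across a period as nuclear charge pulls the same shell inward, and grows down a group as new shells are added.
A diagonal step moves right (one effect) and down (the opposite effect) at once.
Na > In: the two effects oppose for this pair; the across-period effect wins (155 vs 142 pm).
Ca > Na: period and group pull opposite ways; the down-group shift dominates (171 vs 155 pm).
For reference (pm): Na 155, Ca 171, In 142.
So from smallest to largest: In < Na < Ca.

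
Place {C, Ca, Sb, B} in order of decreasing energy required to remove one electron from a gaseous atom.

C > Sb > B > Ca

B is in period 2, group 13; C is in period 2, group 14; Ca is in period 4, group 2; Sb is in period 5, group 15.
Across a period the outer electron is held more tightly (higher IE₁); down a group it sits in a higher shell, more shielded, and comes off more easily.
These span different periods and groups, so the two trends combine.
B > Ca: relative to Ca, both the across-period and down-group shifts push B's first ionization energy up.
Sb > B: period and group pull opposite ways; the across-period shift dominates (831 vs 801 kJ/mol).
C > Sb: the two effects oppose for this pair; the down-group effect wins (1086 vs 831 kJ/mol).
For reference (kJ/mol): B 801, C 1086, Ca 590, Sb 831.
So from highest to lowest: C > Sb > B > Ca.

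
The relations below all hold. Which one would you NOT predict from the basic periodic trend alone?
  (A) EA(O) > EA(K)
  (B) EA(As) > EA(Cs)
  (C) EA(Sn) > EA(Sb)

The general trend: electron affinity increases across a period and decreases down a group.
(A) O (period 2, group 16) vs K (period 4, group 1): the stated order agrees with the simple trend.
(B) As (period 4, group 15) vs Cs (period 6, group 1): the stated order agrees with the simple trend.
(C) Sn (period 5, group 14) vs Sb (period 5, group 15): the stated order contradicts the simple trend.
The exception is (C): adding an electron to Sb's half-filled 5p³ is unfavourable, so Sn has the more exothermic EA.

(C)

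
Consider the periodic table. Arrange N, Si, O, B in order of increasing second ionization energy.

Si < B < N < O

IE_2 is the cost of taking one more electron from the +1 cation: N⁺ still has 4 valence electrons; Si⁺ still has 3 valence electrons; O⁺ still has 5 valence electrons; B⁺ still has 2 valence electrons.
All are still removing valence electrons, so compare the +1 ions as you would atoms: IE_2 generally rises across a period (higher Z_eff) and falls down a group (larger shell), subject to the usual subshell exceptions.
Valence configurations: N⁺ [He]2s²2p², Si⁺ [Ne]3s²3p¹, O⁺ [He]2s²2p³, B⁺ [He]2s².
The numbers (kJ/mol): N 2856, Si 1577, O 3388, B 2427.
Hence IE_2: Si < B < N < O.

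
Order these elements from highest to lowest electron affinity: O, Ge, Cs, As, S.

S, O, Ge, As, Cs

EA tends to increase across a period and decrease down a group, though the pattern is less regular than for IE or radius.
These span different periods and groups, so the two trends combine.
As > Cs: both effects reinforce here, so As is clearly the higher of the two.
Ge > As: this pair runs against the simple trend — see the exception note.
O > Ge: both effects reinforce here, so O is clearly the higher of the two.
S > O: this pair runs against the simple trend — see the exception note.
Note the exception: Ge has a higher electron affinity than As, contrary to the simple trend — adding an electron to As's half-filled 4p³ is unfavourable, so Ge (4p²) has the more exothermic EA.
Note the exception: S has a higher electron affinity than O, contrary to the simple trend — the compact 2p subshell of O repels the added electron more than S's larger 3p does.
Tabulated electron affinity (kJ/mol): O 141, S 200, Ge 119, As 78, Cs 46.
So from highest to lowest: S > O > Ge > As > Cs.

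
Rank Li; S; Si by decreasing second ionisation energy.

The second ionization energy removes an electron from the +1 ion. For each element: Li⁺ is the bare [He] core; S⁺ still has 5 valence electrons; Si⁺ still has 3 valence electrons.
Breaking into a closed-shell core is much more expensive than removing a leftover valence electron — Li has the largest IE_2 here.
Valence configurations: S⁺ [Ne]3s²3p³, Si⁺ [Ne]3s²3p¹.
Tabulated IE_2 (kJ/mol): Li 7298, S 2252, Si 1577.
Overall IE_2 order: Si < S < Li.

Li > S > Si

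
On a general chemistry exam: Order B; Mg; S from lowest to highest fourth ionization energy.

Consider each +3 ion: B³⁺ is the bare [He] core; Mg³⁺ is already 1 electron into the core; S³⁺ still has 3 valence electrons.
Pulling an electron out of a noble-gas core costs far more than removing a remaining valence electron, so Mg and B sit at the high end of IE_4.
Tabulated IE_4 (kJ/mol): B 25026, Mg 10543, S 4556.
Hence IE_4: S < Mg < B.

S, Mg, B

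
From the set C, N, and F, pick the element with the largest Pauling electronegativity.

Smaller atoms with higher effective nuclear charge are more electronegative.
All lie in period 2, so electronegativity increases left to right.
The largest Pauling electronegativity among these belongs to F.

F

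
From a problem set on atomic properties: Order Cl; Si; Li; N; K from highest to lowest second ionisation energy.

IE_2 is the cost of taking one more electron from the +1 cation: Cl⁺ still has 6 valence electrons; Si⁺ still has 3 valence electrons; Li⁺ is the bare [He] core; N⁺ still has 4 valence electrons; K⁺ is the bare [Ar] core.
Breaking into a closed-shell core is much more expensive than removing a leftover valence electron — K and Li have the largest IE_2 here.
Valence configurations: Cl⁺ [Ne]3s²3p⁴, Si⁺ [Ne]3s²3p¹, N⁺ [He]2s²2p².
Approximate IE_2 values (kJ/mol): Cl 2298, Si 1577, Li 7298, N 2856, K 3052.
Putting it together, IE_2: Si < Cl < N < K < Li.

Li > K > N > Cl > Si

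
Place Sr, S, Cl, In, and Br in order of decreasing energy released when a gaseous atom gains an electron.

Cl > Br > S > In > Sr

S is in period 3, group 16; Cl is in period 3, group 17; Br is in period 4, group 17; Sr is in period 5, group 2; In is in period 5, group 13.
Electron affinity generally becomes more exothermic across a period toward the halogens and less exothermic down a group.
Here both period and group differ, so the two effects have to be weighed against each other.
In > Sr: both are in period 5; the period trend gives In the larger value.
S > In: both effects reinforce here, so S is clearly the higher of the two.
Br > S: period and group pull opposite ways; the across-period shift dominates (325 vs 200 kJ/mol).
Cl > Br: they share group 17; the group trend gives Cl the larger value.
Approximate values (kJ/mol): S 200, Cl 349, Br 325, Sr 5, In 29.
So from highest to lowest: Cl > Br > S > In > Sr.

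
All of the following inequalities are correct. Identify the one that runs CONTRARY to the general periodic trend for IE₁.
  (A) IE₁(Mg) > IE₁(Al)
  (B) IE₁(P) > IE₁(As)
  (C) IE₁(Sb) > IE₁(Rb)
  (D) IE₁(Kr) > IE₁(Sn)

(A)

The general trend: IE₁ increases across a period and decreases down a group.
(A) Mg (period 3, group 2) vs Al (period 3, group 13): the stated order contradicts the simple trend.
(B) P (period 3, group 15) vs As (period 4, group 15): the stated order agrees with the simple trend.
(C) Sb (period 5, group 15) vs Rb (period 5, group 1): the stated order agrees with the simple trend.
(D) Kr (period 4, group 18) vs Sn (period 5, group 14): the stated order agrees with the simple trend.
The exception is (A): Al's single 3p electron is easier to remove than one from Mg's filled 3s².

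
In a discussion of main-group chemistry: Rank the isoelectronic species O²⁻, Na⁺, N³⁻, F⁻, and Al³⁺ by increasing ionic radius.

Al³⁺ < Na⁺ < F⁻ < O²⁻ < N³⁻

All of these have 10 electrons, so size is governed by nuclear charge alone: the more protons, the stronger the pull on the same electron cloud, and the smaller the ion.
Nuclear charges: Al³⁺ (Z=13), Na⁺ (Z=11), F⁻ (Z=9), O²⁻ (Z=8), N³⁻ (Z=7).
Smallest to largest: Al³⁺ < Na⁺ < F⁻ < O²⁻ < N³⁻.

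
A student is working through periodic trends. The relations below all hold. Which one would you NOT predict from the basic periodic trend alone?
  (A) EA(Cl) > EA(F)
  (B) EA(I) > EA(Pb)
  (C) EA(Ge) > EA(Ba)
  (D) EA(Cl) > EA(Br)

(A)

The general trend: electron affinity increases across a period and decreases down a group.
(A) Cl (period 3, group 17) vs F (period 2, group 17): the stated order contradicts the simple trend.
(B) I (period 5, group 17) vs Pb (period 6, group 14): the stated order agrees with the simple trend.
(C) Ge (period 4, group 14) vs Ba (period 6, group 2): the stated order agrees with the simple trend.
(D) Cl (period 3, group 17) vs Br (period 4, group 17): the stated order agrees with the simple trend.
The exception is (A): F's small 2p subshell makes the incoming electron feel strong e⁻–e⁻ repulsion, so Cl actually releases more energy on gaining an electron.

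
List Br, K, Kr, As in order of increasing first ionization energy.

K < As < Br < Kr

K is in period 4, group 1; As is in period 4, group 15; Br is in period 4, group 17; Kr is in period 4, group 18.
Removing the outermost electron gets harder across a period and easier down a group.
All lie in period 4, so first ionization energy increases left to right.
So from lowest to highest: K < As < Br < Kr.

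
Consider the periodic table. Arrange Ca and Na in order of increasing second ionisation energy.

Ca, Na

Consider each +1 ion: Ca⁺ still has 1 valence electron; Na⁺ is the bare [Ne] core.
Pulling an electron out of a noble-gas core costs far more than removing a remaining valence electron, so Na sits at the high end of IE_2.
Tabulated IE_2 (kJ/mol): Ca 1145, Na 4562.
Overall IE_2 order: Ca < Na.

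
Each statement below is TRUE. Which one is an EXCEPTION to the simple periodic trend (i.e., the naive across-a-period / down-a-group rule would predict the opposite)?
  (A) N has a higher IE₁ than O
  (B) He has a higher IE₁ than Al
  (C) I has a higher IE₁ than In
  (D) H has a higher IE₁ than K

(A)

The general trend: IE₁ increases across a period and decreases down a group.
(A) N (period 2, group 15) vs O (period 2, group 16): the stated order contradicts the simple trend.
(B) He (period 1, group 18) vs Al (period 3, group 13): the stated order agrees with the simple trend.
(C) I (period 5, group 17) vs In (period 5, group 13): the stated order agrees with the simple trend.
(D) H (period 1, group 1) vs K (period 4, group 1): the stated order agrees with the simple trend.
The exception is (A): pairing an electron in O's 2p⁴ costs repulsion energy, so O ionizes more easily than half-filled N (2p³).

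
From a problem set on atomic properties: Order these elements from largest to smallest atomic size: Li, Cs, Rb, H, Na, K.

Cs > Rb > K > Na > Li > H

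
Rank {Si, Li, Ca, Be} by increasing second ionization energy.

Ca < Si < Be < Li

IE_2 is the cost of taking one more electron from the +1 cation: Si⁺ still has 3 valence electrons; Li⁺ is the bare [He] core; Ca⁺ still has 1 valence electron; Be⁺ still has 1 valence electron.
Breaking into a closed-shell core is much more expensive than removing a leftover valence electron — Li has the largest IE_2 here.
Valence configurations: Si⁺ [Ne]3s²3p¹, Ca⁺ [Ar]4s¹, Be⁺ [He]2s¹.
The numbers (kJ/mol): Si 1577, Li 7298, Ca 1145, Be 1757.
Hence IE_2: Ca < Si < Be < Li.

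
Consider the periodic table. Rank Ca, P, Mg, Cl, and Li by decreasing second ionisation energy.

Li > Cl > P > Mg > Ca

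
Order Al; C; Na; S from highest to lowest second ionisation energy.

The second ionization energy removes an electron from the +1 ion. For each element: Al⁺ still has 2 valence electrons; C⁺ still has 3 valence electrons; Na⁺ is the bare [Ne] core; S⁺ still has 5 valence electrons.
Core electrons are held far more tightly than valence electrons, so Na tops the IE_2 order.
Valence configurations: Al⁺ [Ne]3s², C⁺ [He]2s²2p¹, S⁺ [Ne]3s²3p³.
Approximate IE_2 values (kJ/mol): Al 1817, C 2353, Na 4562, S 2252.
Hence IE_2: Al < S < C < Na.

Na > C > S > Al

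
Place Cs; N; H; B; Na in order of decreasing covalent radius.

Cs, Na, B, N, H

H is in period 1, group 1; B is in period 2, group 13; N is in period 2, group 15; Na is in period 3, group 1; Cs is in period 6, group 1.
Moving right in a period, electrons are added to the same shell under a stronger nuclear pull, so atoms get smaller; moving down, a new shell is opened and atoms get larger.
These span different periods and groups, so the two trends combine.
N > H: period and group pull opposite ways; the down-group shift dominates (71 vs 32 pm).
B > N: B lies to the left of N in period 2, so the across-period effect alone puts B larger.
Na > B: both effects reinforce here, so Na is clearly the larger of the two.
Cs > Na: Cs sits below Na in group 1, so the down-group effect alone puts Cs larger.
Approximate values (pm): H 32, B 85, N 71, Na 155, Cs 232.
So from largest to smallest: Cs > Na > B > N > H.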